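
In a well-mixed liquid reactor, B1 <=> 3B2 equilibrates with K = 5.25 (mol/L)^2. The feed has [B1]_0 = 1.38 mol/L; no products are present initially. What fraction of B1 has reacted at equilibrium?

Let X = conversion of B1; extent ξ = 1.38·X mol/L.
Concentrations: [B1] = 1.38 − 1.38X; [B2] = 4.14X.
K = [B2]^3 / ([B1]).
Solving K = 5.25 for X ∈ (0,1): X = 0.395.

X = 0.395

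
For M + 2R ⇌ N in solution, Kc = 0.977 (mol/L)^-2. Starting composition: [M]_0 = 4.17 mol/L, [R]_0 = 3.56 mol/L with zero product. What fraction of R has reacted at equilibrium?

X = 0.796

Let X = conversion of R; extent ξ = 3.56X/2 mol/L.
Concentrations: [M] = 4.17 − 1.78X; [R] = 3.56 − 3.56X; [N] = 1.78X.
Kc = [N] / ([M] [R]^2).
Equating to 0.977 (mol/L)^-2: the physical root is X = 0.796.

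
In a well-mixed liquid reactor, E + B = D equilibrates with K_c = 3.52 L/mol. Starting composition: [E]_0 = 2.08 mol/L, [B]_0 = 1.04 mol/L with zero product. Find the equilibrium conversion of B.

Let X = conversion of B; extent ξ = 1.04·X mol/L.
Concentrations: [E] = 2.08 − 1.04X; [B] = 1.04 − 1.04X; [D] = 1.04X.
K_c = [D] / ([E] [B]).
Solving K_c = 3.52 for X ∈ (0,1): X = 0.813.

X = 0.813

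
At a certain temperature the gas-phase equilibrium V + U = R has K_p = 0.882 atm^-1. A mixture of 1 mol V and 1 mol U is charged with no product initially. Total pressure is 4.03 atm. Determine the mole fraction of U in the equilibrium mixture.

y_U = 0.319

Let X = conversion of V (basis 1 mol V); extent of reaction ξ = X.
Species balance: n_V = 1 − X; n_U = 1 − X; n_R = X.
Summing: n_T = 2 − X.
Mole fractions y_i = n_i/n_T; K_p = p_R / (p_V p_U) with p_i = y_i·P.
Setting this equal to 0.882 atm^-1 and taking the physical root (0 < X < 1) gives X = 0.531.
Then n_U = 0.469, n_T = 1.47, so y_U = 0.319.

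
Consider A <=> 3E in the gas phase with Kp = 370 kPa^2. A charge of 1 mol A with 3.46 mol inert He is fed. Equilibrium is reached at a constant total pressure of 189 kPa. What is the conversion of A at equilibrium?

Let X = conversion of A (basis 1 mol A); extent of reaction ξ = X.
Species balance: n_A = 1 − X; n_E = 3X; n_I = 3.46 (inert).
n_T = Σnᵢ = 4.46 + 2X.
With p_i = (n_i/n_T)P, Kp = p_E^3 / (p_A).
Substituting and setting equal to 370 kPa^2 gives a polynomial in X; the root in (0,1) is X = 0.194.

X = 0.194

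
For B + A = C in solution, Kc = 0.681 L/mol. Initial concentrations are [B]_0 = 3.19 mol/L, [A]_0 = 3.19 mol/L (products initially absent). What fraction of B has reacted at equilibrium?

X = 0.514

Let X = conversion of B; extent ξ = 3.19·X mol/L.
Concentrations: [B] = 3.19 − 3.19X; [A] = 3.19 − 3.19X; [C] = 3.19X.
Kc = [C] / ([B] [A]).
Equating to 0.681 L/mol: the physical root is X = 0.514.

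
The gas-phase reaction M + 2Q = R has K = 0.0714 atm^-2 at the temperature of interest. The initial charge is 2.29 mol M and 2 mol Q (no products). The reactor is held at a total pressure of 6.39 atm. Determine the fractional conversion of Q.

Let X = conversion of Q (basis 2 mol Q); extent of reaction ξ = X.
Species balance: n_M = 2.29 − X; n_Q = 2 − 2X; n_R = X.
Summing: n_T = 4.29 − 2X.
Mole fractions y_i = n_i/n_T; K = p_R / (p_M p_Q^2) with p_i = y_i·P.
Equating to 0.0714 atm^-2 and solving on 0 < X < 1: X = 0.493.

X = 0.493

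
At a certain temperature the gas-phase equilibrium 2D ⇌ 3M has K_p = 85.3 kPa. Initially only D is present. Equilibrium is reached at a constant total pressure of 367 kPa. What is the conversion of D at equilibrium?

X = 0.330

Let X = conversion of D (basis 1 mol D); extent of reaction ξ = 0.5X.
At extent ξ: n_D = 1 − X; n_M = 1.5X.
Summing: n_T = 1 + 0.5X.
Mole fractions y_i = n_i/n_T; K_p = p_M^3 / (p_D^2) with p_i = y_i·P.
Substituting and setting equal to 85.3 kPa gives a polynomial in X; the root in (0,1) is X = 0.330.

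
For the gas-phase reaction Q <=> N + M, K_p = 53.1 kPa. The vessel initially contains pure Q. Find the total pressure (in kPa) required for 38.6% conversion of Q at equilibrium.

Take 1 mol Q as basis and let X be its fractional conversion, so ξ = X.
Moles: n_Q = 1 − X; n_N = X; n_M = X.
n_T = Σnᵢ = 1 + X.
K_p = p_N p_M / (p_Q) with p_i = (n_i/n_T)·P.
At X = 0.386: the mole-fraction product g(X) = Π y_i^ν_i = 0.1751. Since K_p = g(X)·P^{1}, P = (K_p/g)^(1/1) = (53.1/0.1751)^(1/1) = 303 kPa.

P = 303 kPa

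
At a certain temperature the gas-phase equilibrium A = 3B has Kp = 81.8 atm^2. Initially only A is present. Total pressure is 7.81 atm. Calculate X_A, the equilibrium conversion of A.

Basis: 1 mol A initially; let X = conversion of A. Extent ξ = X.
Moles: n_A = 1 − X; n_B = 3X.
Total moles n_T = 1 + 2X.
With p_i = (n_i/n_T)P, Kp = p_B^3 / (p_A).
Setting this equal to 81.8 atm^2 and taking the physical root (0 < X < 1) gives X = 0.462.

X = 0.462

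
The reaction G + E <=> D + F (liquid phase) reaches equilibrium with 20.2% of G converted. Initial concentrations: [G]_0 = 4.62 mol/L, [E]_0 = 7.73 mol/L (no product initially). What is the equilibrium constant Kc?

Kc = 0.0348

Let X = conversion of G.
Concentrations: [G] = 4.62 − 4.62X; [E] = 7.73 − 4.62X; [D] = 4.62X; [F] = 4.62X.
At X = 0.202: [G] = 3.69, [E] = 6.8, [D] = 0.933, [F] = 0.933.
Kc = [D] [F] / ([G] [E]) = 0.0348.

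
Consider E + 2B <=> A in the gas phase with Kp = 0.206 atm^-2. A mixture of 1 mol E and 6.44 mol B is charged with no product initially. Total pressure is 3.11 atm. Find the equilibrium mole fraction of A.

Let X = conversion of E (basis 1 mol E); extent of reaction ξ = X.
Species balance: n_E = 1 − X; n_B = 6.44 − 2X; n_A = X.
Total moles n_T = 7.44 − 2X.
y_i = n_i/n_T, p_i = y_i·P. Kp = p_A / (p_E p_B^2).
This yields a degree-3 equation in X; solving on (0,1), X = 0.585.
Then n_A = 0.585, n_T = 6.27, so y_A = 0.093.

y_A = 0.093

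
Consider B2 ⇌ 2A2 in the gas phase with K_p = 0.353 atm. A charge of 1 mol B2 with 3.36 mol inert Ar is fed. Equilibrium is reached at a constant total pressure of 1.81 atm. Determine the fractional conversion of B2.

X = 0.379

Basis: 1 mol B2 initially; let X = conversion of B2. Extent ξ = X.
Moles: n_B2 = 1 − X; n_A2 = 2X; n_I = 3.36 (inert).
Total moles n_T = 4.36 + X.
y_i = n_i/n_T, p_i = y_i·P. K_p = p_A2^2 / (p_B2).
Setting this equal to 0.353 atm and taking the physical root (0 < X < 1) gives X = 0.379.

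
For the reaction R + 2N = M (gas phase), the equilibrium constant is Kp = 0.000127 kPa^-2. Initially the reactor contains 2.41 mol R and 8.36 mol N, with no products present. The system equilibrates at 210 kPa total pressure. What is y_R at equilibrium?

Basis: 2.41 mol R initially; let X = conversion of R. Extent ξ = 2.41X.
Mole table: n_R = 2.41 − 2.41X; n_N = 8.36 − 4.82X; n_M = 2.41X.
n_T = Σnᵢ = 10.8 − 4.82X.
Mole fractions y_i = n_i/n_T; Kp = p_M / (p_R p_N^2) with p_i = y_i·P.
Equating to 0.000127 kPa^-2 and solving on 0 < X < 1: X = 0.716.
Then n_R = 0.685, n_T = 7.32, so y_R = 0.094.

y_R = 0.094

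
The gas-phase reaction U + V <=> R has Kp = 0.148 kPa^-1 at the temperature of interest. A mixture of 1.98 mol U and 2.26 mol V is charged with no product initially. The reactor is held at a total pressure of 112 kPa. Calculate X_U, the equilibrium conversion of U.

X = 0.806

Take 1.98 mol U as basis and let X be its fractional conversion, so ξ = 1.98X.
Moles: n_U = 1.98 − 1.98X; n_V = 2.26 − 1.98X; n_R = 1.98X.
Summing: n_T = 4.24 − 1.98X.
y_i = n_i/n_T, p_i = y_i·P. Kp = p_R / (p_U p_V).
Equating to 0.148 kPa^-1 and solving on 0 < X < 1: X = 0.806.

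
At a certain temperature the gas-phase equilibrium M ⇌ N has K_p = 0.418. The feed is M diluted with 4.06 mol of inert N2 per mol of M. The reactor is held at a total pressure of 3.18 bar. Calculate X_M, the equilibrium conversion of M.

X = 0.295

Let X = conversion of M (basis 1 mol M); extent of reaction ξ = X.
Species balance: n_M = 1 − X; n_N = X; n_I = 4.06 (inert).
Since Δν = 0, n_T = 5.06 throughout.
Mole fractions y_i = n_i/n_T; K_p = p_N / (p_M) with p_i = y_i·P.
This yields a degree-1 equation in X; solving on (0,1), X = 0.295.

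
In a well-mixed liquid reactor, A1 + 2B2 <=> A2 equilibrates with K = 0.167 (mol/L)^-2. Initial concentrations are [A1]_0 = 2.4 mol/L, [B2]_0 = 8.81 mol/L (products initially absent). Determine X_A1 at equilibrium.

X = 0.804

Let X = conversion of A1; extent ξ = 2.4·X mol/L.
Concentrations: [A1] = 2.4 − 2.4X; [B2] = 8.81 − 4.8X; [A2] = 2.4X.
K = [A2] / ([A1] [B2]^2).
Setting equal to 0.167 and solving for X on (0,1) gives X = 0.804.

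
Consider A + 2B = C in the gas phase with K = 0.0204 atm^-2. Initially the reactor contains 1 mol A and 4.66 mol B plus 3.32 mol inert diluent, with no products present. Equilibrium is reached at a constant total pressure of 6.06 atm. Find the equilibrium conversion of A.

Take 1 mol A as basis and let X be its fractional conversion, so ξ = X.
At extent ξ: n_A = 1 − X; n_B = 4.66 − 2X; n_C = X; n_I = 3.32 (inert).
n_T = Σnᵢ = 8.98 − 2X.
Mole fractions y_i = n_i/n_T; K = p_C / (p_A p_B^2) with p_i = y_i·P.
Setting this equal to 0.0204 atm^-2 and taking the physical root (0 < X < 1) gives X = 0.158.

X = 0.158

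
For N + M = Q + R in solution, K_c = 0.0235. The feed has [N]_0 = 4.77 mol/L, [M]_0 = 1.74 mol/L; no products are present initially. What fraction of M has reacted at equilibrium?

X = 0.216

Let X = conversion of M; extent ξ = 1.74·X mol/L.
Concentrations: [N] = 4.77 − 1.74X; [M] = 1.74 − 1.74X; [Q] = 1.74X; [R] = 1.74X.
K_c = [Q] [R] / ([N] [M]).
This equals 0.0235 at X = 0.216 (the root in 0 < X < 1).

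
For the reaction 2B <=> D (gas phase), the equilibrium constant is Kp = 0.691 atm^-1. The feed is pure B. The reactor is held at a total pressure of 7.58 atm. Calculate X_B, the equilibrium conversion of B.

X = 0.787

Basis: 1 mol B initially; let X = conversion of B. Extent ξ = 0.5X.
At extent ξ: n_B = 1 − X; n_D = 0.5X.
n_T = Σnᵢ = 1 − 0.5X.
Mole fractions y_i = n_i/n_T; Kp = p_D / (p_B^2) with p_i = y_i·P.
This yields a degree-2 equation in X; solving on (0,1), X = 0.787.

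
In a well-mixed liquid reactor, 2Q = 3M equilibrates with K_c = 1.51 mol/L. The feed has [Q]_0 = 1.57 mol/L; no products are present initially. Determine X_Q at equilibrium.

X = 0.445

Let X = conversion of Q; extent ξ = 1.57X/2 mol/L.
Concentrations: [Q] = 1.57 − 1.57X; [M] = 2.35X.
K_c = [M]^3 / ([Q]^2).
This equals 1.51 at X = 0.445 (the root in 0 < X < 1).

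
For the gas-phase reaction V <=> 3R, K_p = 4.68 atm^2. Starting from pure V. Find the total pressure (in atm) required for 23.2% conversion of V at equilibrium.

Take 1 mol V as basis and let X be its fractional conversion, so ξ = X.
Mole table: n_V = 1 − X; n_R = 3X.
n_T = Σnᵢ = 1 + 2X.
K_p = p_R^3 / (p_V) with p_i = (n_i/n_T)·P.
At X = 0.232: the mole-fraction product g(X) = Π y_i^ν_i = 0.2048. Since K_p = g(X)·P^{2}, P = (K_p/g)^(1/2) = (4.68/0.2048)^(1/2) = 4.78 atm.

P = 4.78 atm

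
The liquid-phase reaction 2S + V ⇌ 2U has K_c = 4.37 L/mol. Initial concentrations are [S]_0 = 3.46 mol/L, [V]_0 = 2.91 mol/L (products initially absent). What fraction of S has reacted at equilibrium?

Let X = conversion of S; extent ξ = 3.46X/2 mol/L.
Concentrations: [S] = 3.46 − 3.46X; [V] = 2.91 − 1.73X; [U] = 3.46X.
K_c = [U]^2 / ([S]^2 [V]).
Setting equal to 4.37 and solving for X on (0,1) gives X = 0.729.

X = 0.729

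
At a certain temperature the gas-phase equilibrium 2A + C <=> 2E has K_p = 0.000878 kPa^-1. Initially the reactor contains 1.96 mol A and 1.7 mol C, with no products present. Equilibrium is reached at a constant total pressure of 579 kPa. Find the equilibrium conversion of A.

Basis: 1.96 mol A initially; let X = conversion of A. Extent ξ = 0.98X.
Species balance: n_A = 1.96 − 1.96X; n_C = 1.7 − 0.98X; n_E = 1.96X.
Summing: n_T = 3.66 − 0.98X.
Mole fractions y_i = n_i/n_T; K_p = p_E^2 / (p_A^2 p_C) with p_i = y_i·P.
Substituting and setting equal to 0.000878 kPa^-1 gives a polynomial in X; the root in (0,1) is X = 0.315.

X = 0.315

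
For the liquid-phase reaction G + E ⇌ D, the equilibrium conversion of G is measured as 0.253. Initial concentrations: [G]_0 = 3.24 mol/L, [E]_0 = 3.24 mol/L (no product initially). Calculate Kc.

Let X = conversion of G.
Concentrations: [G] = 3.24 − 3.24X; [E] = 3.24 − 3.24X; [D] = 3.24X.
At X = 0.253: [G] = 2.42, [E] = 2.42, [D] = 0.82.
Kc = [D] / ([G] [E]) = 0.14 L/mol.

Kc = 0.14 L/mol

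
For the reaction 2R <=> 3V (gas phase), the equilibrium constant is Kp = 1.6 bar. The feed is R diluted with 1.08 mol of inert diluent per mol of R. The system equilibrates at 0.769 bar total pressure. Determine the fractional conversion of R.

X = 0.608

Let X = conversion of R (basis 1 mol R); extent of reaction ξ = 0.5X.
Species balance: n_R = 1 − X; n_V = 1.5X; n_I = 1.08 (inert).
n_T = Σnᵢ = 2.08 + 0.5X.
Mole fractions y_i = n_i/n_T; Kp = p_V^3 / (p_R^2) with p_i = y_i·P.
This yields a degree-3 equation in X; solving on (0,1), X = 0.608.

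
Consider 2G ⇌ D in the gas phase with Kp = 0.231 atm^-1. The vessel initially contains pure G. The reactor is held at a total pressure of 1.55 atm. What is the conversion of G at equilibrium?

Basis: 1 mol G initially; let X = conversion of G. Extent ξ = 0.5X.
At extent ξ: n_G = 1 − X; n_D = 0.5X.
Summing: n_T = 1 − 0.5X.
Mole fractions y_i = n_i/n_T; Kp = p_D / (p_G^2) with p_i = y_i·P.
This yields a degree-2 equation in X; solving on (0,1), X = 0.359.

X = 0.359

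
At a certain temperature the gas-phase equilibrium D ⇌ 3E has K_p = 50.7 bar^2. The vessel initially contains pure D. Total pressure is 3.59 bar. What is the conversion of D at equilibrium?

Basis: 1 mol D initially; let X = conversion of D. Extent ξ = X.
Moles: n_D = 1 − X; n_E = 3X.
n_T = Σnᵢ = 1 + 2X.
y_i = n_i/n_T, p_i = y_i·P. K_p = p_E^3 / (p_D).
Substituting and setting equal to 50.7 bar^2 gives a polynomial in X; the root in (0,1) is X = 0.647.

X = 0.647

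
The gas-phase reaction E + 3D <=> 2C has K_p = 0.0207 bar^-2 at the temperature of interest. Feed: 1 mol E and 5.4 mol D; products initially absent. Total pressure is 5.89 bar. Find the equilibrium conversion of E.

X = 0.459

Take 1 mol E as basis and let X be its fractional conversion, so ξ = X.
Species balance: n_E = 1 − X; n_D = 5.4 − 3X; n_C = 2X.
Summing: n_T = 6.4 − 2X.
Mole fractions y_i = n_i/n_T; K_p = p_C^2 / (p_E p_D^3) with p_i = y_i·P.
Setting this equal to 0.0207 bar^-2 and taking the physical root (0 < X < 1) gives X = 0.459.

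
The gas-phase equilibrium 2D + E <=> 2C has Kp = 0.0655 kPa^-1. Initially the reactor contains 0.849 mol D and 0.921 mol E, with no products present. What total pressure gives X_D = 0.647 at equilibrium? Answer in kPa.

Take 0.849 mol D as basis and let X be its fractional conversion, so ξ = 0.424X.
At extent ξ: n_D = 0.849 − 0.849X; n_E = 0.921 − 0.424X; n_C = 0.849X.
Total moles n_T = 1.77 − 0.424X.
Kp = p_C^2 / (p_D^2 p_E) with p_i = (n_i/n_T)·P.
At X = 0.647: the mole-fraction product g(X) = Π y_i^ν_i = 7.772. Since Kp = g(X)·P^{-1}, P = (g/Kp)^(1/1) = (7.772/0.0655)^(1/1) = 119 kPa.

P = 119 kPa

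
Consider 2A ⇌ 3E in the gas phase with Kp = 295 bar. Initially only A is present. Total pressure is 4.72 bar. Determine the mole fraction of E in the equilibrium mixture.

Take 1 mol A as basis and let X be its fractional conversion, so ξ = 0.5X.
Moles: n_A = 1 − X; n_E = 1.5X.
Summing: n_T = 1 + 0.5X.
Mole fractions y_i = n_i/n_T; Kp = p_E^3 / (p_A^2) with p_i = y_i·P.
Substituting and setting equal to 295 bar gives a polynomial in X; the root in (0,1) is X = 0.848.
Then n_E = 1.27, n_T = 1.42, so y_E = 0.893.

y_E = 0.893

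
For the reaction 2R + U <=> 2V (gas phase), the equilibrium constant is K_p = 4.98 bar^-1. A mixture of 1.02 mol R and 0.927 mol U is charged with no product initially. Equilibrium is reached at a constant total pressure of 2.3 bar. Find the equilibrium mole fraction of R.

y_R = 0.209

Take 1.02 mol R as basis and let X be its fractional conversion, so ξ = 0.51X.
Moles: n_R = 1.02 − 1.02X; n_U = 0.927 − 0.51X; n_V = 1.02X.
Summing: n_T = 1.95 − 0.51X.
y_i = n_i/n_T, p_i = y_i·P. K_p = p_V^2 / (p_R^2 p_U).
Equating to 4.98 bar^-1 and solving on 0 < X < 1: X = 0.671.
Then n_R = 0.335, n_T = 1.6, so y_R = 0.209.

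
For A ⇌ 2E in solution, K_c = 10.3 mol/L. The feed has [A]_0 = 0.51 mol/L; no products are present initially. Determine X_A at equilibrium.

X = 0.855

Let X = conversion of A; extent ξ = 0.51·X mol/L.
Concentrations: [A] = 0.51 − 0.51X; [E] = 1.02X.
K_c = [E]^2 / ([A]).
This equals 10.3 at X = 0.855 (the root in 0 < X < 1).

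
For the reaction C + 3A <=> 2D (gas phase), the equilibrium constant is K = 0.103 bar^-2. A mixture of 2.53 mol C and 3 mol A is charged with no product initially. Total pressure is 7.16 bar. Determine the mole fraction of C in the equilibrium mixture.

y_C = 0.447

Take 3 mol A as basis and let X be its fractional conversion, so ξ = X.
Mole table: n_C = 2.53 − X; n_A = 3 − 3X; n_D = 2X.
Total moles n_T = 5.53 − 2X.
With p_i = (n_i/n_T)P, K = p_D^2 / (p_C p_A^3).
Substituting and setting equal to 0.103 bar^-2 gives a polynomial in X; the root in (0,1) is X = 0.558.
Then n_C = 1.97, n_T = 4.41, so y_C = 0.447.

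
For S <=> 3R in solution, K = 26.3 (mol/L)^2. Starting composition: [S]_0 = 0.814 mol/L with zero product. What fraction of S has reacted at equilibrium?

X = 0.733

Let X = conversion of S; extent ξ = 0.814·X mol/L.
Concentrations: [S] = 0.814 − 0.814X; [R] = 2.44X.
K = [R]^3 / ([S]).
Setting equal to 26.3 and solving for X on (0,1) gives X = 0.733.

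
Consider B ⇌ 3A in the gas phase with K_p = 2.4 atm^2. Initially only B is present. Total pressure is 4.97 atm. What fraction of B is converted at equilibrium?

Basis: 1 mol B initially; let X = conversion of B. Extent ξ = X.
Moles: n_B = 1 − X; n_A = 3X.
Summing: n_T = 1 + 2X.
y_i = n_i/n_T, p_i = y_i·P. K_p = p_A^3 / (p_B).
Substituting and setting equal to 2.4 atm^2 gives a polynomial in X; the root in (0,1) is X = 0.176.

X = 0.176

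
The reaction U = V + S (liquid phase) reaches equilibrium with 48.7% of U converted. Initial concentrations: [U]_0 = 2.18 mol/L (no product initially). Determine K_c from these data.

Let X = conversion of U.
Concentrations: [U] = 2.18 − 2.18X; [V] = 2.18X; [S] = 2.18X.
At X = 0.487: [U] = 1.12, [V] = 1.06, [S] = 1.06.
K_c = [V] [S] / ([U]) = 1.01 mol/L.

K_c = 1.01 mol/L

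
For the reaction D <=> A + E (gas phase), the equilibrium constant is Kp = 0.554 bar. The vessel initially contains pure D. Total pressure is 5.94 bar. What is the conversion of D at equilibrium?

Let X = conversion of D (basis 1 mol D); extent of reaction ξ = X.
Mole table: n_D = 1 − X; n_A = X; n_E = X.
Summing: n_T = 1 + X.
y_i = n_i/n_T, p_i = y_i·P. Kp = p_A p_E / (p_D).
Setting this equal to 0.554 bar and taking the physical root (0 < X < 1) gives X = 0.292.

X = 0.292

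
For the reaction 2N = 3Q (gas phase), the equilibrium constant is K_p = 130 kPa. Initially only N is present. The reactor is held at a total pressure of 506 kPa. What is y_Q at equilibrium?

Basis: 1 mol N initially; let X = conversion of N. Extent ξ = 0.5X.
Species balance: n_N = 1 − X; n_Q = 1.5X.
n_T = Σnᵢ = 1 + 0.5X.
Mole fractions y_i = n_i/n_T; K_p = p_Q^3 / (p_N^2) with p_i = y_i·P.
Equating to 130 kPa and solving on 0 < X < 1: X = 0.339.
Then n_Q = 0.508, n_T = 1.17, so y_Q = 0.435.

y_Q = 0.435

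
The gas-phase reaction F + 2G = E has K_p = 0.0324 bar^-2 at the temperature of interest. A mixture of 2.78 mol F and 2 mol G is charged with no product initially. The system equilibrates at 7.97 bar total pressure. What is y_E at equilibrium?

y_E = 0.107

Basis: 2 mol G initially; let X = conversion of G. Extent ξ = X.
Mole table: n_F = 2.78 − X; n_G = 2 − 2X; n_E = X.
Total moles n_T = 4.78 − 2X.
Mole fractions y_i = n_i/n_T; K_p = p_E / (p_F p_G^2) with p_i = y_i·P.
Substituting and setting equal to 0.0324 bar^-2 gives a polynomial in X; the root in (0,1) is X = 0.420.
Then n_E = 0.42, n_T = 3.94, so y_E = 0.107.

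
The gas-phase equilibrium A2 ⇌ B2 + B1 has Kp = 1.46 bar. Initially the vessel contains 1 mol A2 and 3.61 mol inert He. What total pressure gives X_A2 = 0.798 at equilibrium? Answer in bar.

P = 2.5 bar

Basis: 1 mol A2 initially; let X = conversion of A2. Extent ξ = X.
Species balance: n_A2 = 1 − X; n_B2 = X; n_B1 = X; n_I = 3.61 (inert).
Summing: n_T = 4.61 + X.
Kp = p_B2 p_B1 / (p_A2) with p_i = (n_i/n_T)·P.
At X = 0.798: the mole-fraction product g(X) = Π y_i^ν_i = 0.5829. Since Kp = g(X)·P^{1}, P = (Kp/g)^(1/1) = (1.46/0.5829)^(1/1) = 2.5 bar.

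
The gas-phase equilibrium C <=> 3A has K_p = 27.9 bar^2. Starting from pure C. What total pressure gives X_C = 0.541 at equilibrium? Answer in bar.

Let X = conversion of C (basis 1 mol C); extent of reaction ξ = X.
Mole table: n_C = 1 − X; n_A = 3X.
Summing: n_T = 1 + 2X.
K_p = p_A^3 / (p_C) with p_i = (n_i/n_T)·P.
At X = 0.541: the mole-fraction product g(X) = Π y_i^ν_i = 2.149. Since K_p = g(X)·P^{2}, P = (K_p/g)^(1/2) = (27.9/2.149)^(1/2) = 3.6 bar.

P = 3.6 bar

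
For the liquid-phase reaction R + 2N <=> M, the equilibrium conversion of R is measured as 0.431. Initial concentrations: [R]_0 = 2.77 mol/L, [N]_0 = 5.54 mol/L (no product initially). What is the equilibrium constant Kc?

Let X = conversion of R.
Concentrations: [R] = 2.77 − 2.77X; [N] = 5.54 − 5.54X; [M] = 2.77X.
At X = 0.431: [R] = 1.58, [N] = 3.15, [M] = 1.19.
Kc = [M] / ([R] [N]^2) = 0.0762 (mol/L)^-2.

Kc = 0.0762 (mol/L)^-2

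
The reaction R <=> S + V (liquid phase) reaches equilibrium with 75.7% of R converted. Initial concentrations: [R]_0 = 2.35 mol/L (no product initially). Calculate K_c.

K_c = 5.54 mol/L

Let X = conversion of R.
Concentrations: [R] = 2.35 − 2.35X; [S] = 2.35X; [V] = 2.35X.
At X = 0.757: [R] = 0.571, [S] = 1.78, [V] = 1.78.
K_c = [S] [V] / ([R]) = 5.54 mol/L.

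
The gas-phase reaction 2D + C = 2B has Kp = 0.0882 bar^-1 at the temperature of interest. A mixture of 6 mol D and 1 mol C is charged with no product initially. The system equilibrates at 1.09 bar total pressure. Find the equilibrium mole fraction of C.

Take 1 mol C as basis and let X be its fractional conversion, so ξ = X.
Moles: n_D = 6 − 2X; n_C = 1 − X; n_B = 2X.
Summing: n_T = 7 − X.
y_i = n_i/n_T, p_i = y_i·P. Kp = p_B^2 / (p_D^2 p_C).
This yields a degree-3 equation in X; solving on (0,1), X = 0.277.
Then n_C = 0.723, n_T = 6.72, so y_C = 0.108.

y_C = 0.108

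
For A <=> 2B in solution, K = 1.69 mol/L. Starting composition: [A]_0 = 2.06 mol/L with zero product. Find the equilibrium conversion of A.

X = 0.362

Let X = conversion of A; extent ξ = 2.06·X mol/L.
Concentrations: [A] = 2.06 − 2.06X; [B] = 4.12X.
K = [B]^2 / ([A]).
This equals 1.69 at X = 0.362 (the root in 0 < X < 1).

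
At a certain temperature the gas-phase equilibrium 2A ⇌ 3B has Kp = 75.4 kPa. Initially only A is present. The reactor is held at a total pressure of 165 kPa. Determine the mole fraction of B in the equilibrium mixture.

Take 1 mol A as basis and let X be its fractional conversion, so ξ = 0.5X.
Species balance: n_A = 1 − X; n_B = 1.5X.
Total moles n_T = 1 + 0.5X.
Mole fractions y_i = n_i/n_T; Kp = p_B^3 / (p_A^2) with p_i = y_i·P.
This yields a degree-3 equation in X; solving on (0,1), X = 0.391.
Then n_B = 0.587, n_T = 1.2, so y_B = 0.491.

y_B = 0.491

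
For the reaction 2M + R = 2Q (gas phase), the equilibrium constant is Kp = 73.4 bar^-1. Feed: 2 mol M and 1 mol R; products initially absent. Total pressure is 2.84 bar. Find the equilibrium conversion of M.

X = 0.810

Basis: 2 mol M initially; let X = conversion of M. Extent ξ = X.
Species balance: n_M = 2 − 2X; n_R = 1 − X; n_Q = 2X.
Total moles n_T = 3 − X.
y_i = n_i/n_T, p_i = y_i·P. Kp = p_Q^2 / (p_M^2 p_R).
Setting this equal to 73.4 bar^-1 and taking the physical root (0 < X < 1) gives X = 0.810.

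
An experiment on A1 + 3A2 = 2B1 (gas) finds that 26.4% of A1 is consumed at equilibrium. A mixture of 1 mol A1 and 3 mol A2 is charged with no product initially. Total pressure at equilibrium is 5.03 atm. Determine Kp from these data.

Take 1 mol A1 as basis and let X be its fractional conversion, so ξ = X.
At extent ξ: n_A1 = 1 − X; n_A2 = 3 − 3X; n_B1 = 2X.
Total moles n_T = 4 − 2X.
At X = 0.264: n_A1 = 0.736, n_A2 = 2.21, n_B1 = 0.528, n_T = 3.47.
p_i = (n_i/n_T)·P. Kp = p_B1^2 / (p_A1 p_A2^3) = 0.0168 atm^-2.

Kp = 0.0168 atm^-2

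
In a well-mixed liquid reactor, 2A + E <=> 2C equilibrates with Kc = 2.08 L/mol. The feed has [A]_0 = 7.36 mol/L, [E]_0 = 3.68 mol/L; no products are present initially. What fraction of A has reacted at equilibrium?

Let X = conversion of A; extent ξ = 7.36X/2 mol/L.
Concentrations: [A] = 7.36 − 7.36X; [E] = 3.68 − 3.68X; [C] = 7.36X.
Kc = [C]^2 / ([A]^2 [E]).
This equals 2.08 at X = 0.628 (the root in 0 < X < 1).

X = 0.628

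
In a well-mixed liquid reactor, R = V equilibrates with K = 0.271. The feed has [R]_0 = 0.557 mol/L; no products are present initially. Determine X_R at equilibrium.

Let X = conversion of R; extent ξ = 0.557·X mol/L.
Concentrations: [R] = 0.557 − 0.557X; [V] = 0.557X.
K = [V] / ([R]).
Solving K = 0.271 for X ∈ (0,1): X = 0.213.

X = 0.213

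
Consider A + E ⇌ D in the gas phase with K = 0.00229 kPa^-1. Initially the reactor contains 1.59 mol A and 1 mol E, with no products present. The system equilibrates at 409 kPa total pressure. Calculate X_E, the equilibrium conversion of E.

X = 0.342

Let X = conversion of E (basis 1 mol E); extent of reaction ξ = X.
Species balance: n_A = 1.59 − X; n_E = 1 − X; n_D = X.
Summing: n_T = 2.59 − X.
y_i = n_i/n_T, p_i = y_i·P. K = p_D / (p_A p_E).
This yields a degree-2 equation in X; solving on (0,1), X = 0.342.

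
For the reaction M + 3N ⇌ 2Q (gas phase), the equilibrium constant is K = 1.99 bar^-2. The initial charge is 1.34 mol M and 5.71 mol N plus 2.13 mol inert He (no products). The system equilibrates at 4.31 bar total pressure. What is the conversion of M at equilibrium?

X = 0.765

Let X = conversion of M (basis 1.34 mol M); extent of reaction ξ = 1.34X.
At extent ξ: n_M = 1.34 − 1.34X; n_N = 5.71 − 4.02X; n_Q = 2.68X; n_I = 2.13 (inert).
Total moles n_T = 9.18 − 2.68X.
With p_i = (n_i/n_T)P, K = p_Q^2 / (p_M p_N^3).
Substituting and setting equal to 1.99 bar^-2 gives a polynomial in X; the root in (0,1) is X = 0.765.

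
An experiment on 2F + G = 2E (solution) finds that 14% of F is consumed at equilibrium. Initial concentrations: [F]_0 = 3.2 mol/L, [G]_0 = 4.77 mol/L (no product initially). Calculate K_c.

K_c = 0.00583 L/mol

Let X = conversion of F.
Concentrations: [F] = 3.2 − 3.2X; [G] = 4.77 − 1.6X; [E] = 3.2X.
At X = 0.14: [F] = 2.75, [G] = 4.55, [E] = 0.448.
K_c = [E]^2 / ([F]^2 [G]) = 0.00583 L/mol.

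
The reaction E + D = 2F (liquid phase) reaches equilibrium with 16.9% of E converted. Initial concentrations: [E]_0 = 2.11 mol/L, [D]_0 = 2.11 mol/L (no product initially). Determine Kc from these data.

Kc = 0.165

Let X = conversion of E.
Concentrations: [E] = 2.11 − 2.11X; [D] = 2.11 − 2.11X; [F] = 4.22X.
At X = 0.169: [E] = 1.75, [D] = 1.75, [F] = 0.713.
Kc = [F]^2 / ([E] [D]) = 0.165.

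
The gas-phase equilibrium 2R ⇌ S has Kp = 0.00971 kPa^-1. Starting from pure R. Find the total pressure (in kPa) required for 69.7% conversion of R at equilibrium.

Let X = conversion of R (basis 1 mol R); extent of reaction ξ = 0.5X.
Species balance: n_R = 1 − X; n_S = 0.5X.
Summing: n_T = 1 − 0.5X.
Kp = p_S / (p_R^2) with p_i = (n_i/n_T)·P.
At X = 0.697: the mole-fraction product g(X) = Π y_i^ν_i = 2.473. Since Kp = g(X)·P^{-1}, P = (g/Kp)^(1/1) = (2.473/0.00971)^(1/1) = 255 kPa.

P = 255 kPa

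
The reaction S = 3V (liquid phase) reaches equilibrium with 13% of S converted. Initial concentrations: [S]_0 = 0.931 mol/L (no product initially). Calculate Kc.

Kc = 0.0591 (mol/L)^2

Let X = conversion of S.
Concentrations: [S] = 0.931 − 0.931X; [V] = 2.79X.
At X = 0.13: [S] = 0.81, [V] = 0.363.
Kc = [V]^3 / ([S]) = 0.0591 (mol/L)^2.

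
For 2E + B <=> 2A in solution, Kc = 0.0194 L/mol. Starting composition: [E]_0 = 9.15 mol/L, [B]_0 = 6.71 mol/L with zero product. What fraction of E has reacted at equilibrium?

Let X = conversion of E; extent ξ = 9.15X/2 mol/L.
Concentrations: [E] = 9.15 − 9.15X; [B] = 6.71 − 4.58X; [A] = 9.15X.
Kc = [A]^2 / ([E]^2 [B]).
This equals 0.0194 at X = 0.248 (the root in 0 < X < 1).

X = 0.248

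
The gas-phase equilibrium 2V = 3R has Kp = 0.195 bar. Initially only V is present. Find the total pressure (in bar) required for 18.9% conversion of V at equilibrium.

P = 6.16 bar

Let X = conversion of V (basis 1 mol V); extent of reaction ξ = 0.5X.
At extent ξ: n_V = 1 − X; n_R = 1.5X.
Summing: n_T = 1 + 0.5X.
Kp = p_R^3 / (p_V^2) with p_i = (n_i/n_T)·P.
At X = 0.189: the mole-fraction product g(X) = Π y_i^ν_i = 0.03165. Since Kp = g(X)·P^{1}, P = (Kp/g)^(1/1) = (0.195/0.03165)^(1/1) = 6.16 bar.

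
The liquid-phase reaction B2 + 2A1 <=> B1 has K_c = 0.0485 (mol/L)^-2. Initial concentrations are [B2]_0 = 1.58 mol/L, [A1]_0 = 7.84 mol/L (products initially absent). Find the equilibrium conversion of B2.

Let X = conversion of B2; extent ξ = 1.58·X mol/L.
Concentrations: [B2] = 1.58 − 1.58X; [A1] = 7.84 − 3.16X; [B1] = 1.58X.
K_c = [B1] / ([B2] [A1]^2).
Equating to 0.0485 (mol/L)^-2: the physical root is X = 0.625.

X = 0.625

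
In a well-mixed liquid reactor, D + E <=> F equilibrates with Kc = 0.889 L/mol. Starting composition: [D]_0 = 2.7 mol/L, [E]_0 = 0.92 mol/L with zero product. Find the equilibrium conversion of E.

Let X = conversion of E; extent ξ = 0.92·X mol/L.
Concentrations: [D] = 2.7 − 0.92X; [E] = 0.92 − 0.92X; [F] = 0.92X.
Kc = [F] / ([D] [E]).
Solving Kc = 0.889 for X ∈ (0,1): X = 0.651.

X = 0.651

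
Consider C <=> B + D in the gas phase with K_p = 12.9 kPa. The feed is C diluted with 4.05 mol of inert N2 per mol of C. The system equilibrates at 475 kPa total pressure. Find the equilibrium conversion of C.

X = 0.316

Let X = conversion of C (basis 1 mol C); extent of reaction ξ = X.
Species balance: n_C = 1 − X; n_B = X; n_D = X; n_I = 4.05 (inert).
Total moles n_T = 5.05 + X.
With p_i = (n_i/n_T)P, K_p = p_B p_D / (p_C).
Substituting and setting equal to 12.9 kPa gives a polynomial in X; the root in (0,1) is X = 0.316.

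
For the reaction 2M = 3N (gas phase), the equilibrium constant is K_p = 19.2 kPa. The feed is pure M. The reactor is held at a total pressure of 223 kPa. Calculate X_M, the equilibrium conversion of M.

Let X = conversion of M (basis 1 mol M); extent of reaction ξ = 0.5X.
At extent ξ: n_M = 1 − X; n_N = 1.5X.
Total moles n_T = 1 + 0.5X.
y_i = n_i/n_T, p_i = y_i·P. K_p = p_N^3 / (p_M^2).
This yields a degree-3 equation in X; solving on (0,1), X = 0.252.

X = 0.252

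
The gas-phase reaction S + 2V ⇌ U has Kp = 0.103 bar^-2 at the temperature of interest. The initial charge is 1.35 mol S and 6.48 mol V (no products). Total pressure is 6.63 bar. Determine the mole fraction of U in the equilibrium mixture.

y_U = 0.168

Basis: 1.35 mol S initially; let X = conversion of S. Extent ξ = 1.35X.
Moles: n_S = 1.35 − 1.35X; n_V = 6.48 − 2.7X; n_U = 1.35X.
Total moles n_T = 7.83 − 2.7X.
With p_i = (n_i/n_T)P, Kp = p_U / (p_S p_V^2).
Substituting and setting equal to 0.103 bar^-2 gives a polynomial in X; the root in (0,1) is X = 0.728.
Then n_U = 0.983, n_T = 5.86, so y_U = 0.168.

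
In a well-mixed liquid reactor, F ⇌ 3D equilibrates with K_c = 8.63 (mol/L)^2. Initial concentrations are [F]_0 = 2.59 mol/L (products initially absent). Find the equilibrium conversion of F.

X = 0.319

Let X = conversion of F; extent ξ = 2.59·X mol/L.
Concentrations: [F] = 2.59 − 2.59X; [D] = 7.77X.
K_c = [D]^3 / ([F]).
Solving K_c = 8.63 for X ∈ (0,1): X = 0.319.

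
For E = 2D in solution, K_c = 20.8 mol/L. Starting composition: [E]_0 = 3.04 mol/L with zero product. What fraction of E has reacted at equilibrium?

Let X = conversion of E; extent ξ = 3.04·X mol/L.
Concentrations: [E] = 3.04 − 3.04X; [D] = 6.08X.
K_c = [D]^2 / ([E]).
Setting equal to 20.8 and solving for X on (0,1) gives X = 0.707.

X = 0.707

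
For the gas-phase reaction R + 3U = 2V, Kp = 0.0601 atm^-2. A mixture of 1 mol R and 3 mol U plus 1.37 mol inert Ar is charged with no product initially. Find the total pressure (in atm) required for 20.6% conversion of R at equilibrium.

Let X = conversion of R (basis 1 mol R); extent of reaction ξ = X.
At extent ξ: n_R = 1 − X; n_U = 3 − 3X; n_V = 2X; n_I = 1.37 (inert).
Total moles n_T = 5.37 − 2X.
Kp = p_V^2 / (p_R p_U^3) with p_i = (n_i/n_T)·P.
At X = 0.206: the mole-fraction product g(X) = Π y_i^ν_i = 0.3888. Since Kp = g(X)·P^{-2}, P = (g/Kp)^(1/2) = (0.3888/0.0601)^(1/2) = 2.54 atm.

P = 2.54 atm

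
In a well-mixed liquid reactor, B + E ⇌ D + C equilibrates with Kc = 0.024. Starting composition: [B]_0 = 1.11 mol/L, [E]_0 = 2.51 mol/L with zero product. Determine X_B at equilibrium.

X = 0.199

Let X = conversion of B; extent ξ = 1.11·X mol/L.
Concentrations: [B] = 1.11 − 1.11X; [E] = 2.51 − 1.11X; [D] = 1.11X; [C] = 1.11X.
Kc = [D] [C] / ([B] [E]).
This equals 0.024 at X = 0.199 (the root in 0 < X < 1).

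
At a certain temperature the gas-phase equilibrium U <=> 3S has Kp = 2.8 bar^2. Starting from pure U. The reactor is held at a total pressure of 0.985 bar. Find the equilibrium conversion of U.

Basis: 1 mol U initially; let X = conversion of U. Extent ξ = X.
Mole table: n_U = 1 − X; n_S = 3X.
Summing: n_T = 1 + 2X.
With p_i = (n_i/n_T)P, Kp = p_S^3 / (p_U).
Equating to 2.8 bar^2 and solving on 0 < X < 1: X = 0.592.

X = 0.592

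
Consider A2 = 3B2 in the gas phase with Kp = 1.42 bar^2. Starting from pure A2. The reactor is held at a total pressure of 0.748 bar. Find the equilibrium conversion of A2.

X = 0.570

Basis: 1 mol A2 initially; let X = conversion of A2. Extent ξ = X.
Species balance: n_A2 = 1 − X; n_B2 = 3X.
Total moles n_T = 1 + 2X.
y_i = n_i/n_T, p_i = y_i·P. Kp = p_B2^3 / (p_A2).
Setting this equal to 1.42 bar^2 and taking the physical root (0 < X < 1) gives X = 0.570.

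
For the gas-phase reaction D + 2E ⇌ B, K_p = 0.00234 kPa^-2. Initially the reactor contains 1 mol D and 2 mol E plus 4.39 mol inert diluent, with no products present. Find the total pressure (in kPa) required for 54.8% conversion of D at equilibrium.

Take 1 mol D as basis and let X be its fractional conversion, so ξ = X.
At extent ξ: n_D = 1 − X; n_E = 2 − 2X; n_B = X; n_I = 4.39 (inert).
Total moles n_T = 7.39 − 2X.
K_p = p_B / (p_D p_E^2) with p_i = (n_i/n_T)·P.
At X = 0.548: the mole-fraction product g(X) = Π y_i^ν_i = 58.77. Since K_p = g(X)·P^{-2}, P = (g/K_p)^(1/2) = (58.77/0.00234)^(1/2) = 158 kPa.

P = 158 kPa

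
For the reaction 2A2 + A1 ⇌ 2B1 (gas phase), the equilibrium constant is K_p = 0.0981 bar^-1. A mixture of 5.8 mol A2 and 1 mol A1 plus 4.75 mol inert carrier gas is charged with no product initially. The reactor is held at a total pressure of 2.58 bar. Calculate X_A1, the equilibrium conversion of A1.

Take 1 mol A1 as basis and let X be its fractional conversion, so ξ = X.
Mole table: n_A2 = 5.8 − 2X; n_A1 = 1 − X; n_B1 = 2X; n_I = 4.75 (inert).
Total moles n_T = 11.6 − X.
With p_i = (n_i/n_T)P, K_p = p_B1^2 / (p_A2^2 p_A1).
This yields a degree-3 equation in X; solving on (0,1), X = 0.320.

X = 0.320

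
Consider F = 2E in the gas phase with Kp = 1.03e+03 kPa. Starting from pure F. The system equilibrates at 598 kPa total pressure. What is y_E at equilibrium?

y_E = 0.709

Take 1 mol F as basis and let X be its fractional conversion, so ξ = X.
At extent ξ: n_F = 1 − X; n_E = 2X.
Summing: n_T = 1 + X.
With p_i = (n_i/n_T)P, Kp = p_E^2 / (p_F).
Setting this equal to 1.03e+03 kPa and taking the physical root (0 < X < 1) gives X = 0.549.
Then n_E = 1.1, n_T = 1.55, so y_E = 0.709.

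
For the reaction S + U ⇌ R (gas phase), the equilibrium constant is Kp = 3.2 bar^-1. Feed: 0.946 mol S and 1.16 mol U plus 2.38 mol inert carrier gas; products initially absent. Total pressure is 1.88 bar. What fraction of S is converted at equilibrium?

Basis: 0.946 mol S initially; let X = conversion of S. Extent ξ = 0.946X.
Moles: n_S = 0.946 − 0.946X; n_U = 1.16 − 0.946X; n_R = 0.946X; n_I = 2.38 (inert).
Total moles n_T = 4.49 − 0.946X.
With p_i = (n_i/n_T)P, Kp = p_R / (p_S p_U).
Substituting and setting equal to 3.2 bar^-1 gives a polynomial in X; the root in (0,1) is X = 0.506.

X = 0.506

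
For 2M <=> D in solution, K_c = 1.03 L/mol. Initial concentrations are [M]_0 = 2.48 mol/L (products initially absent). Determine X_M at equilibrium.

Let X = conversion of M; extent ξ = 2.48X/2 mol/L.
Concentrations: [M] = 2.48 − 2.48X; [D] = 1.24X.
K_c = [D] / ([M]^2).
Equating to 1.03 L/mol: the physical root is X = 0.645.

X = 0.645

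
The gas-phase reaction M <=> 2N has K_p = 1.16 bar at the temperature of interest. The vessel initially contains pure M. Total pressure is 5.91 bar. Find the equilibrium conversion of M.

Basis: 1 mol M initially; let X = conversion of M. Extent ξ = X.
At extent ξ: n_M = 1 − X; n_N = 2X.
Total moles n_T = 1 + X.
Mole fractions y_i = n_i/n_T; K_p = p_N^2 / (p_M) with p_i = y_i·P.
Equating to 1.16 bar and solving on 0 < X < 1: X = 0.216.

X = 0.216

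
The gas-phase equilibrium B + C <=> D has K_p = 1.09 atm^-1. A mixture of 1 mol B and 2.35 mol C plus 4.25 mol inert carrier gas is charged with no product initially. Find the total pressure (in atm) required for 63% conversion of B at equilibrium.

Basis: 1 mol B initially; let X = conversion of B. Extent ξ = X.
Moles: n_B = 1 − X; n_C = 2.35 − X; n_D = X; n_I = 4.25 (inert).
Summing: n_T = 7.6 − X.
K_p = p_D / (p_B p_C) with p_i = (n_i/n_T)·P.
At X = 0.63: the mole-fraction product g(X) = Π y_i^ν_i = 6.9. Since K_p = g(X)·P^{-1}, P = (g/K_p)^(1/1) = (6.9/1.09)^(1/1) = 6.33 atm.

P = 6.33 atm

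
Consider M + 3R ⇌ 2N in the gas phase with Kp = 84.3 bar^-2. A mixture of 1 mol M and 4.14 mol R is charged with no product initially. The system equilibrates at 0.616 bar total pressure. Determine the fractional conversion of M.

X = 0.804

Let X = conversion of M (basis 1 mol M); extent of reaction ξ = X.
At extent ξ: n_M = 1 − X; n_R = 4.14 − 3X; n_N = 2X.
n_T = Σnᵢ = 5.14 − 2X.
y_i = n_i/n_T, p_i = y_i·P. Kp = p_N^2 / (p_M p_R^3).
Equating to 84.3 bar^-2 and solving on 0 < X < 1: X = 0.804.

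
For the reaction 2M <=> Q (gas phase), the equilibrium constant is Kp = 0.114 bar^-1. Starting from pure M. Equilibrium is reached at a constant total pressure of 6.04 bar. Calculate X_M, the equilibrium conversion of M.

X = 0.484

Let X = conversion of M (basis 1 mol M); extent of reaction ξ = 0.5X.
Moles: n_M = 1 − X; n_Q = 0.5X.
n_T = Σnᵢ = 1 − 0.5X.
y_i = n_i/n_T, p_i = y_i·P. Kp = p_Q / (p_M^2).
This yields a degree-2 equation in X; solving on (0,1), X = 0.484.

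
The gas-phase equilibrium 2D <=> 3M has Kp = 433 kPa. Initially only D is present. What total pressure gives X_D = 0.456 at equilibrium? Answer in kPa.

P = 492 kPa

Let X = conversion of D (basis 1 mol D); extent of reaction ξ = 0.5X.
Mole table: n_D = 1 − X; n_M = 1.5X.
n_T = Σnᵢ = 1 + 0.5X.
Kp = p_M^3 / (p_D^2) with p_i = (n_i/n_T)·P.
At X = 0.456: the mole-fraction product g(X) = Π y_i^ν_i = 0.8806. Since Kp = g(X)·P^{1}, P = (Kp/g)^(1/1) = (433/0.8806)^(1/1) = 492 kPa.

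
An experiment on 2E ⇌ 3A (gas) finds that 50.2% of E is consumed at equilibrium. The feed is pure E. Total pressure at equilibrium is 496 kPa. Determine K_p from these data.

Let X = conversion of E (basis 1 mol E); extent of reaction ξ = 0.5X.
Mole table: n_E = 1 − X; n_A = 1.5X.
n_T = Σnᵢ = 1 + 0.5X.
At X = 0.502: n_E = 0.498, n_A = 0.753, n_T = 1.25.
p_i = (n_i/n_T)·P. K_p = p_A^3 / (p_E^2) = 683 kPa.

K_p = 683 kPa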